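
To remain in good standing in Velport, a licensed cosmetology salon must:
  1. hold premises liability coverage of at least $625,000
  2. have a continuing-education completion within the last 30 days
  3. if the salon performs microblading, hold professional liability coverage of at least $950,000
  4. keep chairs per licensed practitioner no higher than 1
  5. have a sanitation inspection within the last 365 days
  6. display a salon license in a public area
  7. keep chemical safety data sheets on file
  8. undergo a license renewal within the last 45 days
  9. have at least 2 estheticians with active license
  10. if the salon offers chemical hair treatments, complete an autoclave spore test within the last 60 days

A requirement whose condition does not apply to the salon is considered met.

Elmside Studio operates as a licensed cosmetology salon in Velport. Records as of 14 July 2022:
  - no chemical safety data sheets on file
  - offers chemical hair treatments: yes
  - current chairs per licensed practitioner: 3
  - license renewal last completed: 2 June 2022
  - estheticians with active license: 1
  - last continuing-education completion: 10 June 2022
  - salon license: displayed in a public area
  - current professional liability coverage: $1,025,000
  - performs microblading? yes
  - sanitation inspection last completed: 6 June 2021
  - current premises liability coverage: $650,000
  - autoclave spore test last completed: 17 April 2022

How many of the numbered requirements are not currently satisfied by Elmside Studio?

1. premises liability coverage $650,000 ≥ $625,000 → met
2. continuing-education completion 34 days ago vs limit 30 → not met
3. condition 'performs microblading' holds; professional liability coverage $1,025,000 ≥ $950,000 → met
4. chairs per licensed practitioner 3 > 1 → not met
5. sanitation inspection 403 days ago vs limit 365 → not met
6. salon license present → met
7. chemical safety data sheets absent → not met
8. license renewal 42 days ago vs limit 45 → met
9. estheticians with active license 1 < 2 → not met
10. condition 'offers chemical hair treatments' holds; autoclave spore test 88 days ago vs limit 60 → not met
Not met: 6 of 10

6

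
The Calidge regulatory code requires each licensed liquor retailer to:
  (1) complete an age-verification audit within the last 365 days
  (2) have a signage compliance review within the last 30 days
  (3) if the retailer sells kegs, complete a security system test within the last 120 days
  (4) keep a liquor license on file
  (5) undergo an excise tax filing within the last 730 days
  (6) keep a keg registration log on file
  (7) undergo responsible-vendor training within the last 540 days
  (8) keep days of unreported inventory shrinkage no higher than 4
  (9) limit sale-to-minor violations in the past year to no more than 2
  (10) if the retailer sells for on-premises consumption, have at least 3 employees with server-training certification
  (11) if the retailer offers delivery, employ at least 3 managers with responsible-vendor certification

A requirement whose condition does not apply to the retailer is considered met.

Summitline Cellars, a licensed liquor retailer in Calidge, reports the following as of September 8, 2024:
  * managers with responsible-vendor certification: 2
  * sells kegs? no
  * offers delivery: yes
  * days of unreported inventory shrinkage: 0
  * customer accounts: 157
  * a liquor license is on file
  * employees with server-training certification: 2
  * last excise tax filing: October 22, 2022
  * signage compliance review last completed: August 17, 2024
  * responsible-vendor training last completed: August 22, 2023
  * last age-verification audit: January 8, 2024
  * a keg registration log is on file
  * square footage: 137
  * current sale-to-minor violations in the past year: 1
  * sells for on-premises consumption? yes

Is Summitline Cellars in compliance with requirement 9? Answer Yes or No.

Yes

9. sale-to-minor violations in the past year 1 ≤ 2 → met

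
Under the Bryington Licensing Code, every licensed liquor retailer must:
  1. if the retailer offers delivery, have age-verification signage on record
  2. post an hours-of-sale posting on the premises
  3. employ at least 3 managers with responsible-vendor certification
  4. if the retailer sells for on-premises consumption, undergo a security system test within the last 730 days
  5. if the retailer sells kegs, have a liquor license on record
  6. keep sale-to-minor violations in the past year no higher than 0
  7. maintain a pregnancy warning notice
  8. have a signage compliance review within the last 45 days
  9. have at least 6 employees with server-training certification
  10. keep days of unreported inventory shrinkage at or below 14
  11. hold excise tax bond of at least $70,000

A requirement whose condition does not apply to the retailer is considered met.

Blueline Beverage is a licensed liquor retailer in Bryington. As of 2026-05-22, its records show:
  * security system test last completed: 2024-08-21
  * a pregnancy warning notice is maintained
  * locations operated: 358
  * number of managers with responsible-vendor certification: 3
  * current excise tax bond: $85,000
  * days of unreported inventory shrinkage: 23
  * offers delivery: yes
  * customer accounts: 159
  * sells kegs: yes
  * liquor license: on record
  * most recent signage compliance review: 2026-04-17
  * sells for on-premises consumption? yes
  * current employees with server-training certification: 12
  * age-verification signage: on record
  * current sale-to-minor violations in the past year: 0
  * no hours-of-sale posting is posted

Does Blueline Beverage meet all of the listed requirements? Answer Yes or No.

1. condition 'offers delivery' holds; age-verification signage present → met
2. hours-of-sale posting absent → not met
3. managers with responsible-vendor certification 3 ≥ 3 → met
4. condition 'sells for on-premises consumption' holds; security system test 639 days ago vs limit 730 → met
5. condition 'sells kegs' holds; liquor license present → met
6. sale-to-minor violations in the past year 0 ≤ 0 → met
7. pregnancy warning notice present → met
8. signage compliance review 35 days ago vs limit 45 → met
9. employees with server-training certification 12 ≥ 6 → met
10. days of unreported inventory shrinkage 23 > 14 → not met
11. excise tax bond $85,000 ≥ $70,000 → met
Not met: 2, 10

No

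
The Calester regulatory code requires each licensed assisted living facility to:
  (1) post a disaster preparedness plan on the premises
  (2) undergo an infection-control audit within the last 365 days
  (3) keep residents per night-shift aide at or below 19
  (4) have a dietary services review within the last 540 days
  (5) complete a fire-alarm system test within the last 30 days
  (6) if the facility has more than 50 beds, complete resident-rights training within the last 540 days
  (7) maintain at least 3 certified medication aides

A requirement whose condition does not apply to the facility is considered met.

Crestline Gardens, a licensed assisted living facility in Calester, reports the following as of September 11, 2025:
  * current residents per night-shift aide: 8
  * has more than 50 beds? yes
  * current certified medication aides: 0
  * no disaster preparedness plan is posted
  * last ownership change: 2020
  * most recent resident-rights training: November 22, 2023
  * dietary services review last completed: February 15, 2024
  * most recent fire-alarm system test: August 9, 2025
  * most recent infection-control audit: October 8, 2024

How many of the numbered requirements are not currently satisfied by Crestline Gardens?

5

1. disaster preparedness plan absent → not met
2. infection-control audit 338 days ago vs limit 365 → met
3. residents per night-shift aide 8 ≤ 19 → met
4. dietary services review 574 days ago vs limit 540 → not met
5. fire-alarm system test 33 days ago vs limit 30 → not met
6. condition 'has more than 50 beds' holds; resident-rights training 659 days ago vs limit 540 → not met
7. certified medication aides 0 < 3 → not met
Not met: 5 of 7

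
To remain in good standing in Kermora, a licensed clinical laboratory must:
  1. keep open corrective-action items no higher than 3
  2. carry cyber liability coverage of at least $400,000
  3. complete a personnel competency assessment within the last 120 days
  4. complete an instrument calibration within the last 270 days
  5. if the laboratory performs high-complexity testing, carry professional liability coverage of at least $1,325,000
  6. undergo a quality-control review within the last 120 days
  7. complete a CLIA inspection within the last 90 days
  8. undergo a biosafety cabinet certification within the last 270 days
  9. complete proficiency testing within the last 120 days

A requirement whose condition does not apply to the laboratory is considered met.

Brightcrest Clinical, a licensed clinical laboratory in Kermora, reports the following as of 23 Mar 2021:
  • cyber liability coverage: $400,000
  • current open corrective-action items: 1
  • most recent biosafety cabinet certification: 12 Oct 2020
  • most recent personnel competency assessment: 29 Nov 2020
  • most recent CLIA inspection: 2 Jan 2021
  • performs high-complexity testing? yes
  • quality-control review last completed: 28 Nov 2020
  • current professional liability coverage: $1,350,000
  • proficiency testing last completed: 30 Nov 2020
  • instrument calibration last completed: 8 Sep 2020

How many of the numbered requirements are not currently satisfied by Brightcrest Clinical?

1. open corrective-action items 1 ≤ 3 → met
2. cyber liability coverage $400,000 ≥ $400,000 → met
3. personnel competency assessment 114 days ago vs limit 120 → met
4. instrument calibration 196 days ago vs limit 270 → met
5. condition 'performs high-complexity testing' holds; professional liability coverage $1,350,000 ≥ $1,325,000 → met
6. quality-control review 115 days ago vs limit 120 → met
7. CLIA inspection 80 days ago vs limit 90 → met
8. biosafety cabinet certification 162 days ago vs limit 270 → met
9. proficiency testing 113 days ago vs limit 120 → met
Not met: 0 of 9

0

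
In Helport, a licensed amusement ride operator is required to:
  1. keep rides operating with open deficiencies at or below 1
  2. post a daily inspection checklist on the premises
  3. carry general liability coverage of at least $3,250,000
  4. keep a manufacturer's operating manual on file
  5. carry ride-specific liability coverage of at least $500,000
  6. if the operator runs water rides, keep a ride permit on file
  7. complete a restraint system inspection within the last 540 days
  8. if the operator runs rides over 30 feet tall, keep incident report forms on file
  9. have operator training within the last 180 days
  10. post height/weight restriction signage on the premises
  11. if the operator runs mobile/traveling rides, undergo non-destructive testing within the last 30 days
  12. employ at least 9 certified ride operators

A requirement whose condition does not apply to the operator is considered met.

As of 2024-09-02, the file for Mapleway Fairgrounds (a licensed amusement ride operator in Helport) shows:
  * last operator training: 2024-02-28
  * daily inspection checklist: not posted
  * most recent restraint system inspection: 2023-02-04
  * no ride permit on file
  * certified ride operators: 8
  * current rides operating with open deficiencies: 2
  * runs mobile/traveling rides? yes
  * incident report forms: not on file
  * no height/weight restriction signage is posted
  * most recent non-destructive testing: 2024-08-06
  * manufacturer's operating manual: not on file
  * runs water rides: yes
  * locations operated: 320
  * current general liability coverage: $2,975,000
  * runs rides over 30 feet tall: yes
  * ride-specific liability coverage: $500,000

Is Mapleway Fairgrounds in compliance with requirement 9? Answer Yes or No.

9. operator training 187 days ago vs limit 180 → not met

No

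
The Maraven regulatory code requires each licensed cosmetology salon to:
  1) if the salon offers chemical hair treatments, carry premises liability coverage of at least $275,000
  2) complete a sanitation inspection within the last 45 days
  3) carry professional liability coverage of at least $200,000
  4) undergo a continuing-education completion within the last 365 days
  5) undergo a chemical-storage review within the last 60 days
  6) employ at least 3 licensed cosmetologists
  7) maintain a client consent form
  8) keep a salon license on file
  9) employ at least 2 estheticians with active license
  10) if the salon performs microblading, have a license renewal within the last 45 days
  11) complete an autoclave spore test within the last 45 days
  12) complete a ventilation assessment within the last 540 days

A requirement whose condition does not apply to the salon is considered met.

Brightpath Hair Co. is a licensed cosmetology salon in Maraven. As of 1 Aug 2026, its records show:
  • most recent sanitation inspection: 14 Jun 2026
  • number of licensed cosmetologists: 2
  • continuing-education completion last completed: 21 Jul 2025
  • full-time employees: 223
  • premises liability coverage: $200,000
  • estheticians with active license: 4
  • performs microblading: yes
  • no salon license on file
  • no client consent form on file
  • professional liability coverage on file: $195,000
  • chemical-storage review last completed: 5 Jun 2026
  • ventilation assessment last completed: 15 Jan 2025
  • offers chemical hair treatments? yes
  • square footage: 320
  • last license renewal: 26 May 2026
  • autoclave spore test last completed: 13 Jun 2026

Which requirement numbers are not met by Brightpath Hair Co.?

1, 2, 3, 4, 6, 7, 8, 10, 11, 12

1. condition 'offers chemical hair treatments' holds; premises liability coverage $200,000 < $275,000 → not met
2. sanitation inspection 48 days ago vs limit 45 → not met
3. professional liability coverage $195,000 < $200,000 → not met
4. continuing-education completion 376 days ago vs limit 365 → not met
5. chemical-storage review 57 days ago vs limit 60 → met
6. licensed cosmetologists 2 < 3 → not met
7. client consent form absent → not met
8. salon license absent → not met
9. estheticians with active license 4 ≥ 2 → met
10. condition 'performs microblading' holds; license renewal 67 days ago vs limit 45 → not met
11. autoclave spore test 49 days ago vs limit 45 → not met
12. ventilation assessment 563 days ago vs limit 540 → not met
Not met: 1, 2, 3, 4, 6, 7, 8, 10, 11, 12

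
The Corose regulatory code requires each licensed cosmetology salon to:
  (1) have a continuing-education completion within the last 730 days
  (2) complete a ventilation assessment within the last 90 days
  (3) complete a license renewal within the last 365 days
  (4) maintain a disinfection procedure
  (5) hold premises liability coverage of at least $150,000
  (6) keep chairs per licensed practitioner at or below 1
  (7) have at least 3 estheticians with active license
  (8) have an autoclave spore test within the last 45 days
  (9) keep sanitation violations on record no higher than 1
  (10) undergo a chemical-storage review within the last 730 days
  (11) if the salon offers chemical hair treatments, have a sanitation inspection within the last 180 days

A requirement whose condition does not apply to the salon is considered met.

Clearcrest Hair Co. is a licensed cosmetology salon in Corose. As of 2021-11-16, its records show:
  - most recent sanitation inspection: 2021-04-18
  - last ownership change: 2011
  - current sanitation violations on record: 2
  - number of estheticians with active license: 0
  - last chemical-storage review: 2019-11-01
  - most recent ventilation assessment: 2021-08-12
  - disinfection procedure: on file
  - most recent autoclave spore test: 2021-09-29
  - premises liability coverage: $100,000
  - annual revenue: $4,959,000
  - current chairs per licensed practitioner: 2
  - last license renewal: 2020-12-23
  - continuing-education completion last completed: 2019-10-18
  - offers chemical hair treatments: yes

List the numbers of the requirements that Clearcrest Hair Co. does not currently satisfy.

1, 2, 5, 6, 7, 8, 9, 10, 11

1. continuing-education completion 760 days ago vs limit 730 → not met
2. ventilation assessment 96 days ago vs limit 90 → not met
3. license renewal 328 days ago vs limit 365 → met
4. disinfection procedure present → met
5. premises liability coverage $100,000 < $150,000 → not met
6. chairs per licensed practitioner 2 > 1 → not met
7. estheticians with active license 0 < 3 → not met
8. autoclave spore test 48 days ago vs limit 45 → not met
9. sanitation violations on record 2 > 1 → not met
10. chemical-storage review 746 days ago vs limit 730 → not met
11. condition 'offers chemical hair treatments' holds; sanitation inspection 212 days ago vs limit 180 → not met
Not met: 1, 2, 5, 6, 7, 8, 9, 10, 11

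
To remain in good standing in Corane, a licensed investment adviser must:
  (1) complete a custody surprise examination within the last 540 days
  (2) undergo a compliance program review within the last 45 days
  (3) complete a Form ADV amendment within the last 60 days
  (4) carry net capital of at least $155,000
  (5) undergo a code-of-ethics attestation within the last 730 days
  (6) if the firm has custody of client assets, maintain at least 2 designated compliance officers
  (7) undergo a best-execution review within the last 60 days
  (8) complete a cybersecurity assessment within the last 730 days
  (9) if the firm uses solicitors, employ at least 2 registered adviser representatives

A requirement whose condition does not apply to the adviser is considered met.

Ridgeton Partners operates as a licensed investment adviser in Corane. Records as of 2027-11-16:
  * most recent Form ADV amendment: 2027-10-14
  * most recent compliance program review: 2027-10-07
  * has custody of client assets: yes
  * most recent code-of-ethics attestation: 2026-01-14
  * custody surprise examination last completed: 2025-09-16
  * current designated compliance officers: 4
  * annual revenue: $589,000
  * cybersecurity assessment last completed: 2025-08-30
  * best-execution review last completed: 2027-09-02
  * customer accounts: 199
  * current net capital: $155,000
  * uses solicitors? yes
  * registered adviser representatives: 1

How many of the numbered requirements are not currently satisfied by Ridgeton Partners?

1. custody surprise examination 791 days ago vs limit 540 → not met
2. compliance program review 40 days ago vs limit 45 → met
3. Form ADV amendment 33 days ago vs limit 60 → met
4. net capital $155,000 ≥ $155,000 → met
5. code-of-ethics attestation 671 days ago vs limit 730 → met
6. condition 'has custody of client assets' holds; designated compliance officers 4 ≥ 2 → met
7. best-execution review 75 days ago vs limit 60 → not met
8. cybersecurity assessment 808 days ago vs limit 730 → not met
9. condition 'uses solicitors' holds; registered adviser representatives 1 < 2 → not met
Not met: 4 of 9

4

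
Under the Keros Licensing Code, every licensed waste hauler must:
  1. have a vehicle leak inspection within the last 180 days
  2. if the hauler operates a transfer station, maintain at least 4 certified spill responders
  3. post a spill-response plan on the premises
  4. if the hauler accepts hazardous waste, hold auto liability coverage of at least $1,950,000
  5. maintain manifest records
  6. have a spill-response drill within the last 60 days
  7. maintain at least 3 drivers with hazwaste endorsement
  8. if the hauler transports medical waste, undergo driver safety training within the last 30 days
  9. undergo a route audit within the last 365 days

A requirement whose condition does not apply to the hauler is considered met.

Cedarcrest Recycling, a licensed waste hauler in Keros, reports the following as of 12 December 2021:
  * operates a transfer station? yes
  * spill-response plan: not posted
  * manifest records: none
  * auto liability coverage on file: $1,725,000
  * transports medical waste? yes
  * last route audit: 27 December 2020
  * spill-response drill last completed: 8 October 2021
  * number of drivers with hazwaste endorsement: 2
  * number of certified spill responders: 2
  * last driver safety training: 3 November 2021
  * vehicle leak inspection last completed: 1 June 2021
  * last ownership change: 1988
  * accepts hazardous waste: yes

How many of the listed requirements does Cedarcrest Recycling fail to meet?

1. vehicle leak inspection 194 days ago vs limit 180 → not met
2. condition 'operates a transfer station' holds; certified spill responders 2 < 4 → not met
3. spill-response plan absent → not met
4. condition 'accepts hazardous waste' holds; auto liability coverage $1,725,000 < $1,950,000 → not met
5. manifest records absent → not met
6. spill-response drill 65 days ago vs limit 60 → not met
7. drivers with hazwaste endorsement 2 < 3 → not met
8. condition 'transports medical waste' holds; driver safety training 39 days ago vs limit 30 → not met
9. route audit 350 days ago vs limit 365 → met
Not met: 8 of 9

8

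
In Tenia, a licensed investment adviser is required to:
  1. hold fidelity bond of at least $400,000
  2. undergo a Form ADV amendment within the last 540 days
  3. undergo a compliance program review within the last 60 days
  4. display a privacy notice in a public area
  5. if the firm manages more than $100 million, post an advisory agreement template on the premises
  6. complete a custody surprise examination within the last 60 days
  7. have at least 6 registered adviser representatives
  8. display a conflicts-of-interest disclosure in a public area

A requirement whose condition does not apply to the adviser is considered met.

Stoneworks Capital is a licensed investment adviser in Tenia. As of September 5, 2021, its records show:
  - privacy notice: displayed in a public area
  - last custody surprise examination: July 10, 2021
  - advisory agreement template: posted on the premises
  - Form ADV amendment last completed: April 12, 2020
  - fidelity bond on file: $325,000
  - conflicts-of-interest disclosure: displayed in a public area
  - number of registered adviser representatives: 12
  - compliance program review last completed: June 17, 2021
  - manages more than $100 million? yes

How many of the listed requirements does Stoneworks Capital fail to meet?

2

1. fidelity bond $325,000 < $400,000 → not met
2. Form ADV amendment 511 days ago vs limit 540 → met
3. compliance program review 80 days ago vs limit 60 → not met
4. privacy notice present → met
5. condition 'manages more than $100 million' holds; advisory agreement template present → met
6. custody surprise examination 57 days ago vs limit 60 → met
7. registered adviser representatives 12 ≥ 6 → met
8. conflicts-of-interest disclosure present → met
Not met: 2 of 8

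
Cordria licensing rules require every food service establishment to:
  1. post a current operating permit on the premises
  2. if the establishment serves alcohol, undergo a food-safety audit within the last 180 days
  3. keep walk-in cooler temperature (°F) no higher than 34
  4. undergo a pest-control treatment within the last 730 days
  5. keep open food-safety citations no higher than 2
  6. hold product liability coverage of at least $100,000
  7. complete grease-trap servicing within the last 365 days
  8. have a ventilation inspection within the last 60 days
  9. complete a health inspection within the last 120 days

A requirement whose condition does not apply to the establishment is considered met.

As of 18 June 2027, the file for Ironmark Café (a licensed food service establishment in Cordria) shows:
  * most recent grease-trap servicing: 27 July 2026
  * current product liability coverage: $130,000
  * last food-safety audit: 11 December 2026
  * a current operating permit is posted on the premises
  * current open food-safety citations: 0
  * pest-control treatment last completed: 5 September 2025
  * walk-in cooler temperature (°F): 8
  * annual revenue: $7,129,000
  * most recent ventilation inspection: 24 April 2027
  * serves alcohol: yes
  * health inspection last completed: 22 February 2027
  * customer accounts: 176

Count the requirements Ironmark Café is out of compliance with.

1

1. current operating permit present → met
2. condition 'serves alcohol' holds; food-safety audit 189 days ago vs limit 180 → not met
3. walk-in cooler temperature (°F) 8 ≤ 34 → met
4. pest-control treatment 651 days ago vs limit 730 → met
5. open food-safety citations 0 ≤ 2 → met
6. product liability coverage $130,000 ≥ $100,000 → met
7. grease-trap servicing 326 days ago vs limit 365 → met
8. ventilation inspection 55 days ago vs limit 60 → met
9. health inspection 116 days ago vs limit 120 → met
Not met: 1 of 9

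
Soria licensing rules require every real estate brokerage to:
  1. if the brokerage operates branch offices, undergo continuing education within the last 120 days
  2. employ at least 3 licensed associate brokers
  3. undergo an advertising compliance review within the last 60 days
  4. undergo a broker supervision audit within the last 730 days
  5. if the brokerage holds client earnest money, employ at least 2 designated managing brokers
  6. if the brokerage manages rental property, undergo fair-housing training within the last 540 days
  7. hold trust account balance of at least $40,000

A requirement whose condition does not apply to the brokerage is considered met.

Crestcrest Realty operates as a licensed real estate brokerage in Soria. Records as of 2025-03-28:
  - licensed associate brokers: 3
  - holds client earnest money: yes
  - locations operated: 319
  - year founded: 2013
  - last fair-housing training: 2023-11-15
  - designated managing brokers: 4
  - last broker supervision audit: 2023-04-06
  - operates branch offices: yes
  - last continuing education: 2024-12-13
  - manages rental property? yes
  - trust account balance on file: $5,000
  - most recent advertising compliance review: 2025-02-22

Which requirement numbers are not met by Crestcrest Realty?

1. condition 'operates branch offices' holds; continuing education 105 days ago vs limit 120 → met
2. licensed associate brokers 3 ≥ 3 → met
3. advertising compliance review 34 days ago vs limit 60 → met
4. broker supervision audit 722 days ago vs limit 730 → met
5. condition 'holds client earnest money' holds; designated managing brokers 4 ≥ 2 → met
6. condition 'manages rental property' holds; fair-housing training 499 days ago vs limit 540 → met
7. trust account balance $5,000 < $40,000 → not met
Not met: 7

7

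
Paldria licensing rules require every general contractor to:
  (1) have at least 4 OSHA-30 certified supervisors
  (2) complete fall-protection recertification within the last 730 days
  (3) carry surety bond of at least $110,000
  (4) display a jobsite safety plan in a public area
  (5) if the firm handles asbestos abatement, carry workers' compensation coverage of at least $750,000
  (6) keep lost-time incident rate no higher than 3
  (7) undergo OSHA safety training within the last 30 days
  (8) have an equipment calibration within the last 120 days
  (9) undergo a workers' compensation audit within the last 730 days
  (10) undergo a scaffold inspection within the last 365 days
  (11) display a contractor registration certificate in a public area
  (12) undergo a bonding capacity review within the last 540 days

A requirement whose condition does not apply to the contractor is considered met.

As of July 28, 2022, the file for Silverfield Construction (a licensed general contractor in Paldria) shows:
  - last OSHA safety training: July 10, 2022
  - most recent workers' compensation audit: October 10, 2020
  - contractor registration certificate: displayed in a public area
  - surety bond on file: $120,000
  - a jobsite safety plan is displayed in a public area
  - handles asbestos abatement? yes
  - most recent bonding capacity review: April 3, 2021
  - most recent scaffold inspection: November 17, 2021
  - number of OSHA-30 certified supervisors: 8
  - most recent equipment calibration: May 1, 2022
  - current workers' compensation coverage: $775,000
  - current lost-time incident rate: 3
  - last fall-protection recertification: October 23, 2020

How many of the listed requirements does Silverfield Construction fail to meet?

0

1. OSHA-30 certified supervisors 8 ≥ 4 → met
2. fall-protection recertification 643 days ago vs limit 730 → met
3. surety bond $120,000 ≥ $110,000 → met
4. jobsite safety plan present → met
5. condition 'handles asbestos abatement' holds; workers' compensation coverage $775,000 ≥ $750,000 → met
6. lost-time incident rate 3 ≤ 3 → met
7. OSHA safety training 18 days ago vs limit 30 → met
8. equipment calibration 88 days ago vs limit 120 → met
9. workers' compensation audit 656 days ago vs limit 730 → met
10. scaffold inspection 253 days ago vs limit 365 → met
11. contractor registration certificate present → met
12. bonding capacity review 481 days ago vs limit 540 → met
Not met: 0 of 12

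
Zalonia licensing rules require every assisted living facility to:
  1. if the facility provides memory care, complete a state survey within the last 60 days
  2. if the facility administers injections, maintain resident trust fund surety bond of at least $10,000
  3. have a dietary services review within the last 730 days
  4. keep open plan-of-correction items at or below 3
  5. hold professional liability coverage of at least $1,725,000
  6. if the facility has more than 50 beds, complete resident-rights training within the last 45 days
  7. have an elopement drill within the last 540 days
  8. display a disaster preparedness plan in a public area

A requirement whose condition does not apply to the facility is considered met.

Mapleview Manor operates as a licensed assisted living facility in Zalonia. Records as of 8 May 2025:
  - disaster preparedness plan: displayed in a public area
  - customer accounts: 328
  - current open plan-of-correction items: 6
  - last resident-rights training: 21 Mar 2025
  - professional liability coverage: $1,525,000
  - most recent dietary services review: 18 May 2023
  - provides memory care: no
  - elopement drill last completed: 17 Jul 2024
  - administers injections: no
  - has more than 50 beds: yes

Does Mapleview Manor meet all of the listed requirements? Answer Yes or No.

No

1. condition 'provides memory care' does not hold → requirement n/a → met
2. condition 'administers injections' does not hold → requirement n/a → met
3. dietary services review 721 days ago vs limit 730 → met
4. open plan-of-correction items 6 > 3 → not met
5. professional liability coverage $1,525,000 < $1,725,000 → not met
6. condition 'has more than 50 beds' holds; resident-rights training 48 days ago vs limit 45 → not met
7. elopement drill 295 days ago vs limit 540 → met
8. disaster preparedness plan present → met
Not met: 4, 5, 6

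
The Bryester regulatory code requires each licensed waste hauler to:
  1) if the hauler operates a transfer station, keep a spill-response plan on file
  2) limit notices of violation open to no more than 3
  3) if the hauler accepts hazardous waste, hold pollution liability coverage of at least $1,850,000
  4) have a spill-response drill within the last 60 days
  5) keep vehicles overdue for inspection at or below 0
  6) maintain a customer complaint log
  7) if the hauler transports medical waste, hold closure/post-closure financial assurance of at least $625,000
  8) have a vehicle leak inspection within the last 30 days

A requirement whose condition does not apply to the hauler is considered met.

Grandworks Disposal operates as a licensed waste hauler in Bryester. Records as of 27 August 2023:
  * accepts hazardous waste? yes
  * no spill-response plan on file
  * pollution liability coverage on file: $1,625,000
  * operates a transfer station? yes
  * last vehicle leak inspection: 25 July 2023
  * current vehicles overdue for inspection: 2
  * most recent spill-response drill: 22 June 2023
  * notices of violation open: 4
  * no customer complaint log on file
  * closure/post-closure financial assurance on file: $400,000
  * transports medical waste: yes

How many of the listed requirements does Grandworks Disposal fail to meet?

1. condition 'operates a transfer station' holds; spill-response plan absent → not met
2. notices of violation open 4 > 3 → not met
3. condition 'accepts hazardous waste' holds; pollution liability coverage $1,625,000 < $1,850,000 → not met
4. spill-response drill 66 days ago vs limit 60 → not met
5. vehicles overdue for inspection 2 > 0 → not met
6. customer complaint log absent → not met
7. condition 'transports medical waste' holds; closure/post-closure financial assurance $400,000 < $625,000 → not met
8. vehicle leak inspection 33 days ago vs limit 30 → not met
Not met: 8 of 8

8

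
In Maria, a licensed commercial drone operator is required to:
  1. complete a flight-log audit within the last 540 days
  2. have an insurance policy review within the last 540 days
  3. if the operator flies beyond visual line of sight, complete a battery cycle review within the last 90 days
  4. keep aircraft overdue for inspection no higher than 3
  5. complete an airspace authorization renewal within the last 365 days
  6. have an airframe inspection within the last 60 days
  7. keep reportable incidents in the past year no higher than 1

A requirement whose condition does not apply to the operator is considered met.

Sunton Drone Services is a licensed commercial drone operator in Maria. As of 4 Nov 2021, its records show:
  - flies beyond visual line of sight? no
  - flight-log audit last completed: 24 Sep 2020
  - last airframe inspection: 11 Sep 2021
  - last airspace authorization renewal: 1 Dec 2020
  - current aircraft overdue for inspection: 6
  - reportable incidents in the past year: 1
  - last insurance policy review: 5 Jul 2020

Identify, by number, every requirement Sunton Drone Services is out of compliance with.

4

1. flight-log audit 406 days ago vs limit 540 → met
2. insurance policy review 487 days ago vs limit 540 → met
3. condition 'flies beyond visual line of sight' does not hold → requirement n/a → met
4. aircraft overdue for inspection 6 > 3 → not met
5. airspace authorization renewal 338 days ago vs limit 365 → met
6. airframe inspection 54 days ago vs limit 60 → met
7. reportable incidents in the past year 1 ≤ 1 → met
Not met: 4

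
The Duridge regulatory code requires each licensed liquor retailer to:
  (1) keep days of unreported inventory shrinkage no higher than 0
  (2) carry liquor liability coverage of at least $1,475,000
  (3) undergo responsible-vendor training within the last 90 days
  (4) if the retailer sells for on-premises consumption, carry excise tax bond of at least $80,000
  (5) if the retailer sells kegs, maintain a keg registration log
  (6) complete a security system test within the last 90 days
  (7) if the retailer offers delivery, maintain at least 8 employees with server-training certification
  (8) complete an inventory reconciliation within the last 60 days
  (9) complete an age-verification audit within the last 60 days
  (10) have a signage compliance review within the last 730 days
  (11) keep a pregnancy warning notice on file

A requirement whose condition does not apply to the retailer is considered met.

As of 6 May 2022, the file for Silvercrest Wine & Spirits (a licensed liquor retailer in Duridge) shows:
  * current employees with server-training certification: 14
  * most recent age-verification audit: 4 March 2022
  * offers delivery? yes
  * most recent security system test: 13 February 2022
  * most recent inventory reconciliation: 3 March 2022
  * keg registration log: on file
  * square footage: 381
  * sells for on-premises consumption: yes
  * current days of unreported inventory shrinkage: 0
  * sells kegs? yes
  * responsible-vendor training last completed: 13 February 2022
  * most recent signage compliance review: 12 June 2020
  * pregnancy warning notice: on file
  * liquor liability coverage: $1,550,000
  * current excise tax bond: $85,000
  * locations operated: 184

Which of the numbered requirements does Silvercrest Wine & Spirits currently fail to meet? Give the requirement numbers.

1. days of unreported inventory shrinkage 0 ≤ 0 → met
2. liquor liability coverage $1,550,000 ≥ $1,475,000 → met
3. responsible-vendor training 82 days ago vs limit 90 → met
4. condition 'sells for on-premises consumption' holds; excise tax bond $85,000 ≥ $80,000 → met
5. condition 'sells kegs' holds; keg registration log present → met
6. security system test 82 days ago vs limit 90 → met
7. condition 'offers delivery' holds; employees with server-training certification 14 ≥ 8 → met
8. inventory reconciliation 64 days ago vs limit 60 → not met
9. age-verification audit 63 days ago vs limit 60 → not met
10. signage compliance review 693 days ago vs limit 730 → met
11. pregnancy warning notice present → met
Not met: 8, 9

8, 9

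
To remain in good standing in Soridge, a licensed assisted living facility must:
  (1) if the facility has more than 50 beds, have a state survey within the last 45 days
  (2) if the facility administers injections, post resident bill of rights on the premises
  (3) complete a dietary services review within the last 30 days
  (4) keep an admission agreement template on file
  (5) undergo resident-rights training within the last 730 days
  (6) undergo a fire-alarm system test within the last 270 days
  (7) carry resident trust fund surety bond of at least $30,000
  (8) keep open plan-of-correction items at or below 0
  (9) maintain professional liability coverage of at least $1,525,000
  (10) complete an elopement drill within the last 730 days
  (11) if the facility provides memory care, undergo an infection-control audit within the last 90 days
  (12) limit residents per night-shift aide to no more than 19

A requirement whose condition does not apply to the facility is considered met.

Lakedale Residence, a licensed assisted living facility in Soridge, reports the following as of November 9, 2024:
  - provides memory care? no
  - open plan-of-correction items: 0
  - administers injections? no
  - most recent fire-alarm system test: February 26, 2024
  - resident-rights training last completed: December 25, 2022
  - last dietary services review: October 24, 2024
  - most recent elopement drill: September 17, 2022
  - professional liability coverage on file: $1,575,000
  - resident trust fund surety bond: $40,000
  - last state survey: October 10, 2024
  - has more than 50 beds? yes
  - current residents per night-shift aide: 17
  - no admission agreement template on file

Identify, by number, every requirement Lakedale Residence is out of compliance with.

1. condition 'has more than 50 beds' holds; state survey 30 days ago vs limit 45 → met
2. condition 'administers injections' does not hold → requirement n/a → met
3. dietary services review 16 days ago vs limit 30 → met
4. admission agreement template absent → not met
5. resident-rights training 685 days ago vs limit 730 → met
6. fire-alarm system test 257 days ago vs limit 270 → met
7. resident trust fund surety bond $40,000 ≥ $30,000 → met
8. open plan-of-correction items 0 ≤ 0 → met
9. professional liability coverage $1,575,000 ≥ $1,525,000 → met
10. elopement drill 784 days ago vs limit 730 → not met
11. condition 'provides memory care' does not hold → requirement n/a → met
12. residents per night-shift aide 17 ≤ 19 → met
Not met: 4, 10

4, 10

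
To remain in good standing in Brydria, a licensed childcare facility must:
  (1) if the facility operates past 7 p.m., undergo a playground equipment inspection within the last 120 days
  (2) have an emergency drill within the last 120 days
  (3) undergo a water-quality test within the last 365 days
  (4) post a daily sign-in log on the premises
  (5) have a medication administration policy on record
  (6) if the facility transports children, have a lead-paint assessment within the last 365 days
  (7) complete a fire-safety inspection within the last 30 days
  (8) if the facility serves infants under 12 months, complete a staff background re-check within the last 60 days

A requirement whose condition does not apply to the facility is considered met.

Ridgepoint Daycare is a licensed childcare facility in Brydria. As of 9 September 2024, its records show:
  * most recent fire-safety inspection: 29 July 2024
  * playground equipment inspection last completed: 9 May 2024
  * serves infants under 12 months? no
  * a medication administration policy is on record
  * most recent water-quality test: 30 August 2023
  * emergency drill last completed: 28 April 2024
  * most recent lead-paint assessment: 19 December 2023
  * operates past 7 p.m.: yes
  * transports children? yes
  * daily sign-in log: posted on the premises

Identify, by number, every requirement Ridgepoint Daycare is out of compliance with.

1, 2, 3, 7

1. condition 'operates past 7 p.m.' holds; playground equipment inspection 123 days ago vs limit 120 → not met
2. emergency drill 134 days ago vs limit 120 → not met
3. water-quality test 376 days ago vs limit 365 → not met
4. daily sign-in log present → met
5. medication administration policy present → met
6. condition 'transports children' holds; lead-paint assessment 265 days ago vs limit 365 → met
7. fire-safety inspection 42 days ago vs limit 30 → not met
8. condition 'serves infants under 12 months' does not hold → requirement n/a → met
Not met: 1, 2, 3, 7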